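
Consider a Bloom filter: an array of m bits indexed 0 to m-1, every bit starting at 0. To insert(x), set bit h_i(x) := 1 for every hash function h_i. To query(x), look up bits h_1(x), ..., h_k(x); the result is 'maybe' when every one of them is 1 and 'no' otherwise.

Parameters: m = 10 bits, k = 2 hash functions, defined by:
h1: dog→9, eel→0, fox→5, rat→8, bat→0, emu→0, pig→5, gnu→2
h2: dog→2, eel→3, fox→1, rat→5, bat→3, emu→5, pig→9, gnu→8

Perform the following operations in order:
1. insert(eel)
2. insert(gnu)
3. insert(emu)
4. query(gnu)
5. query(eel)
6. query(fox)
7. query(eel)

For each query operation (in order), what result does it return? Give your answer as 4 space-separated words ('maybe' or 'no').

Answer: maybe maybe no maybe

Derivation:
Start: bits=0000000000
Op 1: insert eel -> sets bits 0 3 -> bits=1001000000
Op 2: insert gnu -> sets bits 2 8 -> bits=1011000010
Op 3: insert emu -> sets bits 0 5 -> bits=1011010010
Op 4: query gnu -> checks bit2=1, bit8=1 (all 1) -> maybe
Op 5: query eel -> checks bit0=1, bit3=1 (all 1) -> maybe
Op 6: query fox -> checks bit1=0, bit5=1 (has a 0) -> no
Op 7: query eel -> checks bit0=1, bit3=1 (all 1) -> maybe
Query results in order: maybe maybe no maybe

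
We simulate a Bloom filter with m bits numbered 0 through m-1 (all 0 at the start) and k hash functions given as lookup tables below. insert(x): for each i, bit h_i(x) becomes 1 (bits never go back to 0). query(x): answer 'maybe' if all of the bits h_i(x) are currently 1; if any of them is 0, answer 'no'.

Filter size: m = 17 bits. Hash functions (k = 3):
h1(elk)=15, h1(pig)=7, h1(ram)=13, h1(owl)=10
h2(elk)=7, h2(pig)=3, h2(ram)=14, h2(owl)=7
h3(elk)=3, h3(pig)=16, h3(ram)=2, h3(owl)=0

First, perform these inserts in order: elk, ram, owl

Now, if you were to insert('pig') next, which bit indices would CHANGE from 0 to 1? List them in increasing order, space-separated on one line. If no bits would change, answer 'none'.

Start: bits=00000000000000000
After insert 'elk': sets bits 3 7 15 -> bits=00010001000000010
After insert 'ram': sets bits 2 13 14 -> bits=00110001000001110
After insert 'owl': sets bits 0 7 10 -> bits=10110001001001110
insert 'pig' would touch bits 3 7 16; currently bit3=1, bit7=1, bit16=0
Bits that are 0 among those (would change 0->1): 16

Answer: 16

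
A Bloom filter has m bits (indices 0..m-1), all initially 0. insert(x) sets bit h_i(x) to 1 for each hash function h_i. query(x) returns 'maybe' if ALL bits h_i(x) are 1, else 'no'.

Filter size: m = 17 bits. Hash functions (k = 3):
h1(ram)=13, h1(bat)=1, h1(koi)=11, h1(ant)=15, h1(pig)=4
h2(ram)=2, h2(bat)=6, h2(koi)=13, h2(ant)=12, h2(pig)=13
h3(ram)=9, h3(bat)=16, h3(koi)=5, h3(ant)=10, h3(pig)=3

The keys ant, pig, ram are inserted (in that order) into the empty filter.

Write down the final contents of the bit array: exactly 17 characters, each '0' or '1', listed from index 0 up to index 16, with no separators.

Answer: 00111000011011010

Derivation:
Start: bits=00000000000000000
After insert 'ant': sets bits 10 12 15 -> bits=00000000001010010
After insert 'pig': sets bits 3 4 13 -> bits=00011000001011010
After insert 'ram': sets bits 2 9 13 -> bits=00111000011011010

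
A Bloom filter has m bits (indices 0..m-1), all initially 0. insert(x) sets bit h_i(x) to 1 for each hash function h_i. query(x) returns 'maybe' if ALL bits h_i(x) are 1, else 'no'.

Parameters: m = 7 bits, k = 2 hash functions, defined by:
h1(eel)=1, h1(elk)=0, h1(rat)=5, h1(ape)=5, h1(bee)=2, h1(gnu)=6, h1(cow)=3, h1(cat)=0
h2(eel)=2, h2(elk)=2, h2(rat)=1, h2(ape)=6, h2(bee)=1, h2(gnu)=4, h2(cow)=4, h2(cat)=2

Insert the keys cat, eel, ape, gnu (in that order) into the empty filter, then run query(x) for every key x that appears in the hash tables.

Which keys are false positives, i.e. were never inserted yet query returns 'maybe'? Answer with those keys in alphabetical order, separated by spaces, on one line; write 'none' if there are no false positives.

Start: bits=0000000
After insert 'cat': sets bits 0 2 -> bits=1010000
After insert 'eel': sets bits 1 2 -> bits=1110000
After insert 'ape': sets bits 5 6 -> bits=1110011
After insert 'gnu': sets bits 4 6 -> bits=1110111
Not inserted: bee cow elk rat — query each against bits=1110111:
query bee: checks bit1=1, bit2=1 (all 1) -> maybe => FALSE POSITIVE
query cow: checks bit3=0, bit4=1 (has a 0) -> no => not a false positive
query elk: checks bit0=1, bit2=1 (all 1) -> maybe => FALSE POSITIVE
query rat: checks bit1=1, bit5=1 (all 1) -> maybe => FALSE POSITIVE
False positives (alphabetical): bee elk rat

Answer: bee elk rat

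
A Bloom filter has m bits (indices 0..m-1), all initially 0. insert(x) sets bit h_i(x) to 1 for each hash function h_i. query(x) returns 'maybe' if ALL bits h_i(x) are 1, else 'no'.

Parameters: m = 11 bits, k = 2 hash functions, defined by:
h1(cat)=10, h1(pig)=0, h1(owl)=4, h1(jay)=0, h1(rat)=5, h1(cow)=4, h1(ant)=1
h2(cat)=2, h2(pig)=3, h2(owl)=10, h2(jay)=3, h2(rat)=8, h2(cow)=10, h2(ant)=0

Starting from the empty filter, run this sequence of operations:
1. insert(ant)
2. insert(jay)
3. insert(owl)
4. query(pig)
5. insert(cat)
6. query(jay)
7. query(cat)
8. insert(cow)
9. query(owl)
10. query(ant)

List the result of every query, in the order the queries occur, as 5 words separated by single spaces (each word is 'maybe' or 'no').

Answer: maybe maybe maybe maybe maybe

Derivation:
Start: bits=00000000000
Op 1: insert ant -> sets bits 0 1 -> bits=11000000000
Op 2: insert jay -> sets bits 0 3 -> bits=11010000000
Op 3: insert owl -> sets bits 4 10 -> bits=11011000001
Op 4: query pig -> checks bit0=1, bit3=1 (all 1) -> maybe
Op 5: insert cat -> sets bits 2 10 -> bits=11111000001
Op 6: query jay -> checks bit0=1, bit3=1 (all 1) -> maybe
Op 7: query cat -> checks bit2=1, bit10=1 (all 1) -> maybe
Op 8: insert cow -> sets bits 4 10 -> bits=11111000001
Op 9: query owl -> checks bit4=1, bit10=1 (all 1) -> maybe
Op 10: query ant -> checks bit0=1, bit1=1 (all 1) -> maybe
Query results in order: maybe maybe maybe maybe maybe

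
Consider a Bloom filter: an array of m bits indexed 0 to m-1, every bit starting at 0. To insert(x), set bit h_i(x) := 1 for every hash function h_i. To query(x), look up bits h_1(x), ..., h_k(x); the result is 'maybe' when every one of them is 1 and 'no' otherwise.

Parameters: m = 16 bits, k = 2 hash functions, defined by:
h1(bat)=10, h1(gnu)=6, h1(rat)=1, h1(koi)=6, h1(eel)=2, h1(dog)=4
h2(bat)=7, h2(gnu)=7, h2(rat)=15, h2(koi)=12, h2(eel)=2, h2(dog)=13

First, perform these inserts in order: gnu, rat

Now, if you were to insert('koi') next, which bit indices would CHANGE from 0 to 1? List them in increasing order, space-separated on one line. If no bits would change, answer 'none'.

Start: bits=0000000000000000
After insert 'gnu': sets bits 6 7 -> bits=0000001100000000
After insert 'rat': sets bits 1 15 -> bits=0100001100000001
insert 'koi' would touch bits 6 12; currently bit6=1, bit12=0
Bits that are 0 among those (would change 0->1): 12

Answer: 12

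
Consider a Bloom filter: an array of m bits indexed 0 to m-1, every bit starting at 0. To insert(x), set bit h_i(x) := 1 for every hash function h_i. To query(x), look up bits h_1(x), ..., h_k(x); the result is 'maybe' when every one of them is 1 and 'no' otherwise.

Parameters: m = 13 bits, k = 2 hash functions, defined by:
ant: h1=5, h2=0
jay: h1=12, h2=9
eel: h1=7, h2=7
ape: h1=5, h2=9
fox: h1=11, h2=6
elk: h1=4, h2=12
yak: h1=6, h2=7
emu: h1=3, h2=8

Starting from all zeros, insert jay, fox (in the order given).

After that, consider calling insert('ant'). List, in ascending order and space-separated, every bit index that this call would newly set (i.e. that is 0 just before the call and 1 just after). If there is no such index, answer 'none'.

Answer: 0 5

Derivation:
Start: bits=0000000000000
After insert 'jay': sets bits 9 12 -> bits=0000000001001
After insert 'fox': sets bits 6 11 -> bits=0000001001011
insert 'ant' would touch bits 0 5; currently bit0=0, bit5=0
Bits that are 0 among those (would change 0->1): 0 5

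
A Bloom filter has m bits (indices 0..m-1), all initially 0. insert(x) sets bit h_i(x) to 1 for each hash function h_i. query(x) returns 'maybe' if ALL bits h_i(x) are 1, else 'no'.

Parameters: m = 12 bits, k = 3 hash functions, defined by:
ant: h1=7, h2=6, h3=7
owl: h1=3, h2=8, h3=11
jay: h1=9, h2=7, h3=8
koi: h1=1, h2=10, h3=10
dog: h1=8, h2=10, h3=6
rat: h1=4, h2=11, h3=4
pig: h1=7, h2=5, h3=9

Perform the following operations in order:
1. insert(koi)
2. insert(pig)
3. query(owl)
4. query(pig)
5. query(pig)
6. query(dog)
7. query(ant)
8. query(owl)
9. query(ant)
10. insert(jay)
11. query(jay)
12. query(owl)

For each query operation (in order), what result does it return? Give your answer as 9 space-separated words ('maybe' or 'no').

Start: bits=000000000000
Op 1: insert koi -> sets bits 1 10 -> bits=010000000010
Op 2: insert pig -> sets bits 5 7 9 -> bits=010001010110
Op 3: query owl -> checks bit3=0, bit8=0, bit11=0 (has a 0) -> no
Op 4: query pig -> checks bit5=1, bit7=1, bit9=1 (all 1) -> maybe
Op 5: query pig -> checks bit5=1, bit7=1, bit9=1 (all 1) -> maybe
Op 6: query dog -> checks bit6=0, bit8=0, bit10=1 (has a 0) -> no
Op 7: query ant -> checks bit6=0, bit7=1 (has a 0) -> no
Op 8: query owl -> checks bit3=0, bit8=0, bit11=0 (has a 0) -> no
Op 9: query ant -> checks bit6=0, bit7=1 (has a 0) -> no
Op 10: insert jay -> sets bits 7 8 9 -> bits=010001011110
Op 11: query jay -> checks bit7=1, bit8=1, bit9=1 (all 1) -> maybe
Op 12: query owl -> checks bit3=0, bit8=1, bit11=0 (has a 0) -> no
Query results in order: no maybe maybe no no no no maybe no

Answer: no maybe maybe no no no no maybe no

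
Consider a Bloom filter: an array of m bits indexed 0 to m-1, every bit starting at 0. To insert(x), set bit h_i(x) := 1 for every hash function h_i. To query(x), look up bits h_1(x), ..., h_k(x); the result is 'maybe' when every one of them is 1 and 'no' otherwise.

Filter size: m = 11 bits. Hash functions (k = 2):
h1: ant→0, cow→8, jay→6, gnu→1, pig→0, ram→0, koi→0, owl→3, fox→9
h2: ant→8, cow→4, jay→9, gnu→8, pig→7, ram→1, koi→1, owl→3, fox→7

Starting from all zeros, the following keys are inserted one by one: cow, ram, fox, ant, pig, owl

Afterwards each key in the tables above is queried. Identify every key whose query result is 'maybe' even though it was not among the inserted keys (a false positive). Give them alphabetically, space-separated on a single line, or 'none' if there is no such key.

Start: bits=00000000000
After insert 'cow': sets bits 4 8 -> bits=00001000100
After insert 'ram': sets bits 0 1 -> bits=11001000100
After insert 'fox': sets bits 7 9 -> bits=11001001110
After insert 'ant': sets bits 0 8 -> bits=11001001110
After insert 'pig': sets bits 0 7 -> bits=11001001110
After insert 'owl': sets bits 3 -> bits=11011001110
Not inserted: gnu jay koi — query each against bits=11011001110:
query gnu: checks bit1=1, bit8=1 (all 1) -> maybe => FALSE POSITIVE
query jay: checks bit6=0, bit9=1 (has a 0) -> no => not a false positive
query koi: checks bit0=1, bit1=1 (all 1) -> maybe => FALSE POSITIVE
False positives (alphabetical): gnu koi

Answer: gnu koi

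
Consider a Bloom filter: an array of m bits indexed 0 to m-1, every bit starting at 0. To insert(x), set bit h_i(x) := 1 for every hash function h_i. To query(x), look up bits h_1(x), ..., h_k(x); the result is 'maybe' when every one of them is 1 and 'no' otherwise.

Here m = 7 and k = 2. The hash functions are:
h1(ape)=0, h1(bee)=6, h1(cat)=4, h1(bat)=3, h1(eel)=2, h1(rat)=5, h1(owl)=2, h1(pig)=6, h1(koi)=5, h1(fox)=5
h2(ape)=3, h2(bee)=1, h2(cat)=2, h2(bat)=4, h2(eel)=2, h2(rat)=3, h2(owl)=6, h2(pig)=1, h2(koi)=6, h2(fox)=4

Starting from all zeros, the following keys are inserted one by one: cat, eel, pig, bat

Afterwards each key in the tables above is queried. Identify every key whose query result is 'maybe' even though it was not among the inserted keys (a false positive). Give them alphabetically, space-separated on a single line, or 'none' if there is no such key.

Start: bits=0000000
After insert 'cat': sets bits 2 4 -> bits=0010100
After insert 'eel': sets bits 2 -> bits=0010100
After insert 'pig': sets bits 1 6 -> bits=0110101
After insert 'bat': sets bits 3 4 -> bits=0111101
Not inserted: ape bee fox koi owl rat — query each against bits=0111101:
query ape: checks bit0=0, bit3=1 (has a 0) -> no => not a false positive
query bee: checks bit1=1, bit6=1 (all 1) -> maybe => FALSE POSITIVE
query fox: checks bit4=1, bit5=0 (has a 0) -> no => not a false positive
query koi: checks bit5=0, bit6=1 (has a 0) -> no => not a false positive
query owl: checks bit2=1, bit6=1 (all 1) -> maybe => FALSE POSITIVE
query rat: checks bit3=1, bit5=0 (has a 0) -> no => not a false positive
False positives (alphabetical): bee owl

Answer: bee owl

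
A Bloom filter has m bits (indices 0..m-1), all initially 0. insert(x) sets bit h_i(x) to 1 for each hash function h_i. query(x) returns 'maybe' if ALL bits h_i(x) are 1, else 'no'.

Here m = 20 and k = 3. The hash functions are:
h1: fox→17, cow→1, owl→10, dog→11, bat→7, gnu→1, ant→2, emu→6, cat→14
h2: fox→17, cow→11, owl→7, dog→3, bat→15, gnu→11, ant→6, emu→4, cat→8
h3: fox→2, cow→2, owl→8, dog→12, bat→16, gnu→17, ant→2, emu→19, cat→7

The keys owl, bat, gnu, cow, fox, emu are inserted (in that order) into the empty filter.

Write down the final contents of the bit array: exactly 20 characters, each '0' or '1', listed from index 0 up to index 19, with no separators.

Answer: 01101011101100011101

Derivation:
Start: bits=00000000000000000000
After insert 'owl': sets bits 7 8 10 -> bits=00000001101000000000
After insert 'bat': sets bits 7 15 16 -> bits=00000001101000011000
After insert 'gnu': sets bits 1 11 17 -> bits=01000001101100011100
After insert 'cow': sets bits 1 2 11 -> bits=01100001101100011100
After insert 'fox': sets bits 2 17 -> bits=01100001101100011100
After insert 'emu': sets bits 4 6 19 -> bits=01101011101100011101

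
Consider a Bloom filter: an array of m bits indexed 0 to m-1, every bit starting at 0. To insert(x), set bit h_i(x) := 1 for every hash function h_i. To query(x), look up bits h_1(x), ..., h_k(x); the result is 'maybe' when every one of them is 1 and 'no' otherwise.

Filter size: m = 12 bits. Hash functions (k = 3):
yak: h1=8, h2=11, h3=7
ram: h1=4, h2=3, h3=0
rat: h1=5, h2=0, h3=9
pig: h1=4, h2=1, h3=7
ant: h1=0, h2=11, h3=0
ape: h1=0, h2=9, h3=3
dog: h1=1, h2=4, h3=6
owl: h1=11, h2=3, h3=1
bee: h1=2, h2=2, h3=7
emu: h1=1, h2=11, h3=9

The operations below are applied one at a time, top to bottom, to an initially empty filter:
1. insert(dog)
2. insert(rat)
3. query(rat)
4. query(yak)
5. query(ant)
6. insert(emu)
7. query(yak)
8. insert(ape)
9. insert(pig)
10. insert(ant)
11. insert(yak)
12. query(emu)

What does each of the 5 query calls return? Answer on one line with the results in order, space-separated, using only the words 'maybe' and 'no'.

Answer: maybe no no no maybe

Derivation:
Start: bits=000000000000
Op 1: insert dog -> sets bits 1 4 6 -> bits=010010100000
Op 2: insert rat -> sets bits 0 5 9 -> bits=110011100100
Op 3: query rat -> checks bit0=1, bit5=1, bit9=1 (all 1) -> maybe
Op 4: query yak -> checks bit7=0, bit8=0, bit11=0 (has a 0) -> no
Op 5: query ant -> checks bit0=1, bit11=0 (has a 0) -> no
Op 6: insert emu -> sets bits 1 9 11 -> bits=110011100101
Op 7: query yak -> checks bit7=0, bit8=0, bit11=1 (has a 0) -> no
Op 8: insert ape -> sets bits 0 3 9 -> bits=110111100101
Op 9: insert pig -> sets bits 1 4 7 -> bits=110111110101
Op 10: insert ant -> sets bits 0 11 -> bits=110111110101
Op 11: insert yak -> sets bits 7 8 11 -> bits=110111111101
Op 12: query emu -> checks bit1=1, bit9=1, bit11=1 (all 1) -> maybe
Query results in order: maybe no no no maybe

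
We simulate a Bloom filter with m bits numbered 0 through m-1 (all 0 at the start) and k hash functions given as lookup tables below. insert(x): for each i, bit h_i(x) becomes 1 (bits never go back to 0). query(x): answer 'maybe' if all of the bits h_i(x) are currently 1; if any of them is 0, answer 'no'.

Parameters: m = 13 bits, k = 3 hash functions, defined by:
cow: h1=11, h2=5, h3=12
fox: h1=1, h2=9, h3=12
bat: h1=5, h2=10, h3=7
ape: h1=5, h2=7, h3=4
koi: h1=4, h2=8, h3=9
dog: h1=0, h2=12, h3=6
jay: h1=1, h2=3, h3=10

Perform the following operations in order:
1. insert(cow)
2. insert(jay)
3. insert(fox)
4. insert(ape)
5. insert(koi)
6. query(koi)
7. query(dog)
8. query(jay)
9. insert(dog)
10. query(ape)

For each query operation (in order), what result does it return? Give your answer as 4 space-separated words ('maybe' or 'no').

Answer: maybe no maybe maybe

Derivation:
Start: bits=0000000000000
Op 1: insert cow -> sets bits 5 11 12 -> bits=0000010000011
Op 2: insert jay -> sets bits 1 3 10 -> bits=0101010000111
Op 3: insert fox -> sets bits 1 9 12 -> bits=0101010001111
Op 4: insert ape -> sets bits 4 5 7 -> bits=0101110101111
Op 5: insert koi -> sets bits 4 8 9 -> bits=0101110111111
Op 6: query koi -> checks bit4=1, bit8=1, bit9=1 (all 1) -> maybe
Op 7: query dog -> checks bit0=0, bit6=0, bit12=1 (has a 0) -> no
Op 8: query jay -> checks bit1=1, bit3=1, bit10=1 (all 1) -> maybe
Op 9: insert dog -> sets bits 0 6 12 -> bits=1101111111111
Op 10: query ape -> checks bit4=1, bit5=1, bit7=1 (all 1) -> maybe
Query results in order: maybe no maybe maybe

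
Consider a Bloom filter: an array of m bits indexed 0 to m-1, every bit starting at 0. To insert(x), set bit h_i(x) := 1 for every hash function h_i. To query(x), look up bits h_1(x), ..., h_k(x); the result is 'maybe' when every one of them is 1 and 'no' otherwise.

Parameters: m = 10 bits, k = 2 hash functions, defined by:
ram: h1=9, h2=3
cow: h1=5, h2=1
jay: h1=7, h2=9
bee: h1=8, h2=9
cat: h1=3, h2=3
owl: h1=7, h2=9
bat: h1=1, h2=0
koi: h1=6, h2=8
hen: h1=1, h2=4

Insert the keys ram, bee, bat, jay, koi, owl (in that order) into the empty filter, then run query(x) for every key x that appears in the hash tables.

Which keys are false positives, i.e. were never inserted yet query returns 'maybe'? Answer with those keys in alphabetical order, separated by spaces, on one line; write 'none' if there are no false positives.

Answer: cat

Derivation:
Start: bits=0000000000
After insert 'ram': sets bits 3 9 -> bits=0001000001
After insert 'bee': sets bits 8 9 -> bits=0001000011
After insert 'bat': sets bits 0 1 -> bits=1101000011
After insert 'jay': sets bits 7 9 -> bits=1101000111
After insert 'koi': sets bits 6 8 -> bits=1101001111
After insert 'owl': sets bits 7 9 -> bits=1101001111
Not inserted: cat cow hen — query each against bits=1101001111:
query cat: checks bit3=1 (all 1) -> maybe => FALSE POSITIVE
query cow: checks bit1=1, bit5=0 (has a 0) -> no => not a false positive
query hen: checks bit1=1, bit4=0 (has a 0) -> no => not a false positive
False positives (alphabetical): cat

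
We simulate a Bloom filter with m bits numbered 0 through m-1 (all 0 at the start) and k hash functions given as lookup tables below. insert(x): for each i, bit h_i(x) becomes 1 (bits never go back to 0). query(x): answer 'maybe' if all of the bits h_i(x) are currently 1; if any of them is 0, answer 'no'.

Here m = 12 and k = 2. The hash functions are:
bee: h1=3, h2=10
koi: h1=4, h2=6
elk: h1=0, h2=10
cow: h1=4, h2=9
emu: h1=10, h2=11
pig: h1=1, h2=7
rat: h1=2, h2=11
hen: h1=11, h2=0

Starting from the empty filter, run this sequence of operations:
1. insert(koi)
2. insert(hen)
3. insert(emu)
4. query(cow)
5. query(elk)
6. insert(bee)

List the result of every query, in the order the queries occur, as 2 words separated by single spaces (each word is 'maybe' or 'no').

Start: bits=000000000000
Op 1: insert koi -> sets bits 4 6 -> bits=000010100000
Op 2: insert hen -> sets bits 0 11 -> bits=100010100001
Op 3: insert emu -> sets bits 10 11 -> bits=100010100011
Op 4: query cow -> checks bit4=1, bit9=0 (has a 0) -> no
Op 5: query elk -> checks bit0=1, bit10=1 (all 1) -> maybe
Op 6: insert bee -> sets bits 3 10 -> bits=100110100011
Query results in order: no maybe

Answer: no maybe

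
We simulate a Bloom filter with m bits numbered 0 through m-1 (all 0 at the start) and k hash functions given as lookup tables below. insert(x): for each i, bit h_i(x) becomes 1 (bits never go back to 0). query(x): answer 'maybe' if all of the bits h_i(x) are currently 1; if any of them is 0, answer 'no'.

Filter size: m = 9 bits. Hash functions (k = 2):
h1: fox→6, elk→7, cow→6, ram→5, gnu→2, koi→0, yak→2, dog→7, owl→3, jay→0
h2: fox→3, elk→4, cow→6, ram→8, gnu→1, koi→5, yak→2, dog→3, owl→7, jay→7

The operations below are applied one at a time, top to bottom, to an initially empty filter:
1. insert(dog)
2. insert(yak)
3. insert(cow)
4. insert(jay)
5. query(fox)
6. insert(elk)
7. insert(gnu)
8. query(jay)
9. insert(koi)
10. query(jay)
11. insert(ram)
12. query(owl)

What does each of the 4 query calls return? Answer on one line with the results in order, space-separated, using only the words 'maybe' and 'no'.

Answer: maybe maybe maybe maybe

Derivation:
Start: bits=000000000
Op 1: insert dog -> sets bits 3 7 -> bits=000100010
Op 2: insert yak -> sets bits 2 -> bits=001100010
Op 3: insert cow -> sets bits 6 -> bits=001100110
Op 4: insert jay -> sets bits 0 7 -> bits=101100110
Op 5: query fox -> checks bit3=1, bit6=1 (all 1) -> maybe
Op 6: insert elk -> sets bits 4 7 -> bits=101110110
Op 7: insert gnu -> sets bits 1 2 -> bits=111110110
Op 8: query jay -> checks bit0=1, bit7=1 (all 1) -> maybe
Op 9: insert koi -> sets bits 0 5 -> bits=111111110
Op 10: query jay -> checks bit0=1, bit7=1 (all 1) -> maybe
Op 11: insert ram -> sets bits 5 8 -> bits=111111111
Op 12: query owl -> checks bit3=1, bit7=1 (all 1) -> maybe
Query results in order: maybe maybe maybe maybe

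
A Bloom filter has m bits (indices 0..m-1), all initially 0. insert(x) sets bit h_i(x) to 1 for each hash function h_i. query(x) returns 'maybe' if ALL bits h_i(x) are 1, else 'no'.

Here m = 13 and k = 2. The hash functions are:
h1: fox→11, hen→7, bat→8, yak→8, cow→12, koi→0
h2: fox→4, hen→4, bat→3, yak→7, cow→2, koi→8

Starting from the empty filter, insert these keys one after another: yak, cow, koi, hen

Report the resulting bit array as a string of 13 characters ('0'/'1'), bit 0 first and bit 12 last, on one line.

Answer: 1010100110001

Derivation:
Start: bits=0000000000000
After insert 'yak': sets bits 7 8 -> bits=0000000110000
After insert 'cow': sets bits 2 12 -> bits=0010000110001
After insert 'koi': sets bits 0 8 -> bits=1010000110001
After insert 'hen': sets bits 4 7 -> bits=1010100110001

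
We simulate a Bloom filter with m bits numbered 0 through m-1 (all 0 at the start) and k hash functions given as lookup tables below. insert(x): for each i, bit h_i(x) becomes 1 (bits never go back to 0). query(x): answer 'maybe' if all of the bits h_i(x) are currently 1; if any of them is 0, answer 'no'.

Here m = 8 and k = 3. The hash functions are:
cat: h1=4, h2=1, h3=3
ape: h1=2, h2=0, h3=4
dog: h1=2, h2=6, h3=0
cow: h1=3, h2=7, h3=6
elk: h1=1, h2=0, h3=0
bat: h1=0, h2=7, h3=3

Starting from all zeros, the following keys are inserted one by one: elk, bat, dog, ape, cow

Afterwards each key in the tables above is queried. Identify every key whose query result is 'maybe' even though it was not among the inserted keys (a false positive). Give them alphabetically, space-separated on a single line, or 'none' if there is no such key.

Start: bits=00000000
After insert 'elk': sets bits 0 1 -> bits=11000000
After insert 'bat': sets bits 0 3 7 -> bits=11010001
After insert 'dog': sets bits 0 2 6 -> bits=11110011
After insert 'ape': sets bits 0 2 4 -> bits=11111011
After insert 'cow': sets bits 3 6 7 -> bits=11111011
Not inserted: cat — query each against bits=11111011:
query cat: checks bit1=1, bit3=1, bit4=1 (all 1) -> maybe => FALSE POSITIVE
False positives (alphabetical): cat

Answer: cat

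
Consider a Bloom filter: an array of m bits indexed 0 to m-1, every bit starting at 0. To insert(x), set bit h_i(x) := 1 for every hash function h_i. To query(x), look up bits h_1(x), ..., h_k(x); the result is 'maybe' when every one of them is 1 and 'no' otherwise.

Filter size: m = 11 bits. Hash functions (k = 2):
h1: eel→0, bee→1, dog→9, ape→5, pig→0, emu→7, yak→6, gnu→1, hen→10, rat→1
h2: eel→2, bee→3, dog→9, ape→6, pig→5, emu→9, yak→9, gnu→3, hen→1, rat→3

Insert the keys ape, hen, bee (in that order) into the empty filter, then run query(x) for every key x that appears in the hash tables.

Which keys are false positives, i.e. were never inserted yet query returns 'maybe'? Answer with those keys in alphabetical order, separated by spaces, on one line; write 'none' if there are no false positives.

Start: bits=00000000000
After insert 'ape': sets bits 5 6 -> bits=00000110000
After insert 'hen': sets bits 1 10 -> bits=01000110001
After insert 'bee': sets bits 1 3 -> bits=01010110001
Not inserted: dog eel emu gnu pig rat yak — query each against bits=01010110001:
query dog: checks bit9=0 (has a 0) -> no => not a false positive
query eel: checks bit0=0, bit2=0 (has a 0) -> no => not a false positive
query emu: checks bit7=0, bit9=0 (has a 0) -> no => not a false positive
query gnu: checks bit1=1, bit3=1 (all 1) -> maybe => FALSE POSITIVE
query pig: checks bit0=0, bit5=1 (has a 0) -> no => not a false positive
query rat: checks bit1=1, bit3=1 (all 1) -> maybe => FALSE POSITIVE
query yak: checks bit6=1, bit9=0 (has a 0) -> no => not a false positive
False positives (alphabetical): gnu rat

Answer: gnu rat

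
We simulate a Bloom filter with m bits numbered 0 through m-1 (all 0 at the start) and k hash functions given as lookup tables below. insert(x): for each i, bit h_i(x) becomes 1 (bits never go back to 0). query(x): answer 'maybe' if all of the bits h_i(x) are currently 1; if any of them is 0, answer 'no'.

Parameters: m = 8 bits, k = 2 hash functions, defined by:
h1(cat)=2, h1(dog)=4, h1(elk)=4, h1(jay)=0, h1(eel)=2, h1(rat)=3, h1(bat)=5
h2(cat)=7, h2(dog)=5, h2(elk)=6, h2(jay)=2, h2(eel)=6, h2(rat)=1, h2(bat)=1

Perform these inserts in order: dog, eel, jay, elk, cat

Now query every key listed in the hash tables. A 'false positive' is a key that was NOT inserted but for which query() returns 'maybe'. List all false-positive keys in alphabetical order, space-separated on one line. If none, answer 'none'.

Start: bits=00000000
After insert 'dog': sets bits 4 5 -> bits=00001100
After insert 'eel': sets bits 2 6 -> bits=00101110
After insert 'jay': sets bits 0 2 -> bits=10101110
After insert 'elk': sets bits 4 6 -> bits=10101110
After insert 'cat': sets bits 2 7 -> bits=10101111
Not inserted: bat rat — query each against bits=10101111:
query bat: checks bit1=0, bit5=1 (has a 0) -> no => not a false positive
query rat: checks bit1=0, bit3=0 (has a 0) -> no => not a false positive
False positives (alphabetical): none

Answer: none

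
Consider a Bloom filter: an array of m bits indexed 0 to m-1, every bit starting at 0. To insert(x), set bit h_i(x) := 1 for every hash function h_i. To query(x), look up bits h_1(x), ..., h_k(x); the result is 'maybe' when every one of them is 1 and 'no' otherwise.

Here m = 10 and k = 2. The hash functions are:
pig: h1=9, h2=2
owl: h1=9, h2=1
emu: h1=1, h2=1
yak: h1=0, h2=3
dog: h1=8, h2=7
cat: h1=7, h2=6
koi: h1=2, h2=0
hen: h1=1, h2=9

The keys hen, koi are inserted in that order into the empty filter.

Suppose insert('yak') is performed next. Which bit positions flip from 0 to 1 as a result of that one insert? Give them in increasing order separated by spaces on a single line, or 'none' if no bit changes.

Start: bits=0000000000
After insert 'hen': sets bits 1 9 -> bits=0100000001
After insert 'koi': sets bits 0 2 -> bits=1110000001
insert 'yak' would touch bits 0 3; currently bit0=1, bit3=0
Bits that are 0 among those (would change 0->1): 3

Answer: 3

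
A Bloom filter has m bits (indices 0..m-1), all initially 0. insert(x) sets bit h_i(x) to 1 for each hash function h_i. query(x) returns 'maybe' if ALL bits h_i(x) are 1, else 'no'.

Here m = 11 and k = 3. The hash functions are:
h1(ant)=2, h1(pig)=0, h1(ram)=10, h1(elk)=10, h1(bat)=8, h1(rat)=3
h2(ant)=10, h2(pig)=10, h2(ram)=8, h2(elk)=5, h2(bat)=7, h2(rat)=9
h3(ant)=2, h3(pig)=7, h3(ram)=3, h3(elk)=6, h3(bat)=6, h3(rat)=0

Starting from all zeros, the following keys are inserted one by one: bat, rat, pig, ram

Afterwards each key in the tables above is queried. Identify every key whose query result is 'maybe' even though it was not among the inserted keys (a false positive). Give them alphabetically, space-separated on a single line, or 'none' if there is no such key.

Start: bits=00000000000
After insert 'bat': sets bits 6 7 8 -> bits=00000011100
After insert 'rat': sets bits 0 3 9 -> bits=10010011110
After insert 'pig': sets bits 0 7 10 -> bits=10010011111
After insert 'ram': sets bits 3 8 10 -> bits=10010011111
Not inserted: ant elk — query each against bits=10010011111:
query ant: checks bit2=0, bit10=1 (has a 0) -> no => not a false positive
query elk: checks bit5=0, bit6=1, bit10=1 (has a 0) -> no => not a false positive
False positives (alphabetical): none

Answer: none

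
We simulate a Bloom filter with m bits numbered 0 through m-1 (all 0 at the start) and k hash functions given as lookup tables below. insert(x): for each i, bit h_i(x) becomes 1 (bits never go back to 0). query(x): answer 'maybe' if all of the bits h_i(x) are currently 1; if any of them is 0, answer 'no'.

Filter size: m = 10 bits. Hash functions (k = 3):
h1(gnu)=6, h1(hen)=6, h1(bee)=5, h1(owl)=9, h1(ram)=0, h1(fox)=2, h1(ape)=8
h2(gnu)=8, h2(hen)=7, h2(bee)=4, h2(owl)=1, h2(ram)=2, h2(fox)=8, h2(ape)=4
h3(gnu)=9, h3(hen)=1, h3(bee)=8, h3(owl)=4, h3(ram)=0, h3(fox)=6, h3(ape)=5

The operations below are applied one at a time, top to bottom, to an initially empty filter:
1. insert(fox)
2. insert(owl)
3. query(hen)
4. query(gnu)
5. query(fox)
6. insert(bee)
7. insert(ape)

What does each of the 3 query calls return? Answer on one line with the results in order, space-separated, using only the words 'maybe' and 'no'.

Answer: no maybe maybe

Derivation:
Start: bits=0000000000
Op 1: insert fox -> sets bits 2 6 8 -> bits=0010001010
Op 2: insert owl -> sets bits 1 4 9 -> bits=0110101011
Op 3: query hen -> checks bit1=1, bit6=1, bit7=0 (has a 0) -> no
Op 4: query gnu -> checks bit6=1, bit8=1, bit9=1 (all 1) -> maybe
Op 5: query fox -> checks bit2=1, bit6=1, bit8=1 (all 1) -> maybe
Op 6: insert bee -> sets bits 4 5 8 -> bits=0110111011
Op 7: insert ape -> sets bits 4 5 8 -> bits=0110111011
Query results in order: no maybe maybe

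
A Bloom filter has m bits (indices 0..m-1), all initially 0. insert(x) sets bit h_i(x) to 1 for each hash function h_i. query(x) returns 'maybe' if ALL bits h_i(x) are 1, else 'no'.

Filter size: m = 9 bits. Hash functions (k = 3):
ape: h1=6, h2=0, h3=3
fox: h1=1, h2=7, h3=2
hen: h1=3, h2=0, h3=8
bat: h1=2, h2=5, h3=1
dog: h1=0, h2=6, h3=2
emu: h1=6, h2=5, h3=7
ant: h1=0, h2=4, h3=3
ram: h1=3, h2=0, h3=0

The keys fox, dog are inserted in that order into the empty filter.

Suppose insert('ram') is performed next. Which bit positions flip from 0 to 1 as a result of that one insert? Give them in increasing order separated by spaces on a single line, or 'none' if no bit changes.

Start: bits=000000000
After insert 'fox': sets bits 1 2 7 -> bits=011000010
After insert 'dog': sets bits 0 2 6 -> bits=111000110
insert 'ram' would touch bits 0 3; currently bit0=1, bit3=0
Bits that are 0 among those (would change 0->1): 3

Answer: 3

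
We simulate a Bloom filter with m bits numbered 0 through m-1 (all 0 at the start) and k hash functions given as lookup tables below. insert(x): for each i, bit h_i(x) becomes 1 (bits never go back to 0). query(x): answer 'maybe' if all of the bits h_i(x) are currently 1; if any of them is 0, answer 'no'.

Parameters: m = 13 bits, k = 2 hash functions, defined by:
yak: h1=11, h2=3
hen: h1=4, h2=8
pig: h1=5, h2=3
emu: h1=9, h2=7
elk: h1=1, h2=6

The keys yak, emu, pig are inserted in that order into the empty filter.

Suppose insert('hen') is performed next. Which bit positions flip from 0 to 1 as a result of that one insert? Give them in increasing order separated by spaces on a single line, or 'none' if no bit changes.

Answer: 4 8

Derivation:
Start: bits=0000000000000
After insert 'yak': sets bits 3 11 -> bits=0001000000010
After insert 'emu': sets bits 7 9 -> bits=0001000101010
After insert 'pig': sets bits 3 5 -> bits=0001010101010
insert 'hen' would touch bits 4 8; currently bit4=0, bit8=0
Bits that are 0 among those (would change 0->1): 4 8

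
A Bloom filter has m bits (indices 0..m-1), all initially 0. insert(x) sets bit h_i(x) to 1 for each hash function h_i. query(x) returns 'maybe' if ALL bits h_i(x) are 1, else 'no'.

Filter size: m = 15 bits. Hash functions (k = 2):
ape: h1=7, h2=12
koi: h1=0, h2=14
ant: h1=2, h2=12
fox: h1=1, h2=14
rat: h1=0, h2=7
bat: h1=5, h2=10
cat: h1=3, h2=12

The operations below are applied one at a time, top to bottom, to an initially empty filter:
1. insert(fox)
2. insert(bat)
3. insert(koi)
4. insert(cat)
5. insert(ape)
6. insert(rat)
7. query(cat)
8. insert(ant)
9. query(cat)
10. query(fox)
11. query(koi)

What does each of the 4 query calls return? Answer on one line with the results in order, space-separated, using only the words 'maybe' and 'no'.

Answer: maybe maybe maybe maybe

Derivation:
Start: bits=000000000000000
Op 1: insert fox -> sets bits 1 14 -> bits=010000000000001
Op 2: insert bat -> sets bits 5 10 -> bits=010001000010001
Op 3: insert koi -> sets bits 0 14 -> bits=110001000010001
Op 4: insert cat -> sets bits 3 12 -> bits=110101000010101
Op 5: insert ape -> sets bits 7 12 -> bits=110101010010101
Op 6: insert rat -> sets bits 0 7 -> bits=110101010010101
Op 7: query cat -> checks bit3=1, bit12=1 (all 1) -> maybe
Op 8: insert ant -> sets bits 2 12 -> bits=111101010010101
Op 9: query cat -> checks bit3=1, bit12=1 (all 1) -> maybe
Op 10: query fox -> checks bit1=1, bit14=1 (all 1) -> maybe
Op 11: query koi -> checks bit0=1, bit14=1 (all 1) -> maybe
Query results in order: maybe maybe maybe maybe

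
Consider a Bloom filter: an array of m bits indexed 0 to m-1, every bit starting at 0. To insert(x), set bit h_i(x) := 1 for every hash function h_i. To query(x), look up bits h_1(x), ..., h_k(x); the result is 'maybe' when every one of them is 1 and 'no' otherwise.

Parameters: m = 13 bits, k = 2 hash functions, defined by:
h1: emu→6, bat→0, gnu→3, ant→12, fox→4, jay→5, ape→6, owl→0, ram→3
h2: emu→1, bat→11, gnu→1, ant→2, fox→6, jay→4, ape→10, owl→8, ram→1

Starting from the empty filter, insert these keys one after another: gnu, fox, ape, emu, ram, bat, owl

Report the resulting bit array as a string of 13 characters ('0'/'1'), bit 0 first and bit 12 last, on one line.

Answer: 1101101010110

Derivation:
Start: bits=0000000000000
After insert 'gnu': sets bits 1 3 -> bits=0101000000000
After insert 'fox': sets bits 4 6 -> bits=0101101000000
After insert 'ape': sets bits 6 10 -> bits=0101101000100
After insert 'emu': sets bits 1 6 -> bits=0101101000100
After insert 'ram': sets bits 1 3 -> bits=0101101000100
After insert 'bat': sets bits 0 11 -> bits=1101101000110
After insert 'owl': sets bits 0 8 -> bits=1101101010110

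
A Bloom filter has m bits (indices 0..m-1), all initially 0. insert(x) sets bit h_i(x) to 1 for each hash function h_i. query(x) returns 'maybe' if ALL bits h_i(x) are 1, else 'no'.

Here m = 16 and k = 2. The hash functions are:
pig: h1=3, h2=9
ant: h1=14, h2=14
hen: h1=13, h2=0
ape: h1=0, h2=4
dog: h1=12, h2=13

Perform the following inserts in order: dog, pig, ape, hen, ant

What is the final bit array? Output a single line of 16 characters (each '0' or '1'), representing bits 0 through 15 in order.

Answer: 1001100001001110

Derivation:
Start: bits=0000000000000000
After insert 'dog': sets bits 12 13 -> bits=0000000000001100
After insert 'pig': sets bits 3 9 -> bits=0001000001001100
After insert 'ape': sets bits 0 4 -> bits=1001100001001100
After insert 'hen': sets bits 0 13 -> bits=1001100001001100
After insert 'ant': sets bits 14 -> bits=1001100001001110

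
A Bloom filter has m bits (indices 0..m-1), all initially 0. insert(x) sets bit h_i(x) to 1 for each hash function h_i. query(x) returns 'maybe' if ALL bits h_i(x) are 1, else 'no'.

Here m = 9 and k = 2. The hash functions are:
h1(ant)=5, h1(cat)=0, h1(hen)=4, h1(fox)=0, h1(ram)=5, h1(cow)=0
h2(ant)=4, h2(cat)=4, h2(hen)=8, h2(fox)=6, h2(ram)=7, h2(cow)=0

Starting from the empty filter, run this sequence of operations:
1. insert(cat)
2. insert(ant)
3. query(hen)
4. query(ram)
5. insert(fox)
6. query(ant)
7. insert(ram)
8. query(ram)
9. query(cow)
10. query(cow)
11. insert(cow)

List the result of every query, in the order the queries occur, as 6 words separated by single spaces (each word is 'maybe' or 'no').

Answer: no no maybe maybe maybe maybe

Derivation:
Start: bits=000000000
Op 1: insert cat -> sets bits 0 4 -> bits=100010000
Op 2: insert ant -> sets bits 4 5 -> bits=100011000
Op 3: query hen -> checks bit4=1, bit8=0 (has a 0) -> no
Op 4: query ram -> checks bit5=1, bit7=0 (has a 0) -> no
Op 5: insert fox -> sets bits 0 6 -> bits=100011100
Op 6: query ant -> checks bit4=1, bit5=1 (all 1) -> maybe
Op 7: insert ram -> sets bits 5 7 -> bits=100011110
Op 8: query ram -> checks bit5=1, bit7=1 (all 1) -> maybe
Op 9: query cow -> checks bit0=1 (all 1) -> maybe
Op 10: query cow -> checks bit0=1 (all 1) -> maybe
Op 11: insert cow -> sets bits 0 -> bits=100011110
Query results in order: no no maybe maybe maybe maybe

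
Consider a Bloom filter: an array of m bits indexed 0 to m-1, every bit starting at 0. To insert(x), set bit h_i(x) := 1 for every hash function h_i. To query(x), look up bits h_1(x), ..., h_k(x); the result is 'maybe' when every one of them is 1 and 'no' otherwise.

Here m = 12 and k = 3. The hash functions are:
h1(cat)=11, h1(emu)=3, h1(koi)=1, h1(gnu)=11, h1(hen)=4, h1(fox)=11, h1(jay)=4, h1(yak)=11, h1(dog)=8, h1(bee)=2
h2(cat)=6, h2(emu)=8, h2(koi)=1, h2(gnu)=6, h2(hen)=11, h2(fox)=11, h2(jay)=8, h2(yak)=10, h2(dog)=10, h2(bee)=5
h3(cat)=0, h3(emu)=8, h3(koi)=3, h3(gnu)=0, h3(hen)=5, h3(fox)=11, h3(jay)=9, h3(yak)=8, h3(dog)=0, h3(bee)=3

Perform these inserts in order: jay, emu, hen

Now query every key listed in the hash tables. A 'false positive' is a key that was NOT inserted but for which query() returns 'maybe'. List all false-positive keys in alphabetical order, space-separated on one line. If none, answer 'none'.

Start: bits=000000000000
After insert 'jay': sets bits 4 8 9 -> bits=000010001100
After insert 'emu': sets bits 3 8 -> bits=000110001100
After insert 'hen': sets bits 4 5 11 -> bits=000111001101
Not inserted: bee cat dog fox gnu koi yak — query each against bits=000111001101:
query bee: checks bit2=0, bit3=1, bit5=1 (has a 0) -> no => not a false positive
query cat: checks bit0=0, bit6=0, bit11=1 (has a 0) -> no => not a false positive
query dog: checks bit0=0, bit8=1, bit10=0 (has a 0) -> no => not a false positive
query fox: checks bit11=1 (all 1) -> maybe => FALSE POSITIVE
query gnu: checks bit0=0, bit6=0, bit11=1 (has a 0) -> no => not a false positive
query koi: checks bit1=0, bit3=1 (has a 0) -> no => not a false positive
query yak: checks bit8=1, bit10=0, bit11=1 (has a 0) -> no => not a false positive
False positives (alphabetical): fox

Answer: fox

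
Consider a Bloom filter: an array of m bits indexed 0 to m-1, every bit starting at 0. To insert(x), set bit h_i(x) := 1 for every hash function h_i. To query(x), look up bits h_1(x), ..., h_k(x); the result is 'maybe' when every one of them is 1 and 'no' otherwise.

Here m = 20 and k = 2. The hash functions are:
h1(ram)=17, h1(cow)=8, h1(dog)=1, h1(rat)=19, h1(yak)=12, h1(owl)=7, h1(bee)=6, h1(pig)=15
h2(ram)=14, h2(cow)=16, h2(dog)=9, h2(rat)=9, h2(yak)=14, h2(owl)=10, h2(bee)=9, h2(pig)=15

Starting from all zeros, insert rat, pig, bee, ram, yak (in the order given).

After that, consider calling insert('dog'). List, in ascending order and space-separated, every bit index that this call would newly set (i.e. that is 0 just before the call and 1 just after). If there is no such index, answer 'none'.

Answer: 1

Derivation:
Start: bits=00000000000000000000
After insert 'rat': sets bits 9 19 -> bits=00000000010000000001
After insert 'pig': sets bits 15 -> bits=00000000010000010001
After insert 'bee': sets bits 6 9 -> bits=00000010010000010001
After insert 'ram': sets bits 14 17 -> bits=00000010010000110101
After insert 'yak': sets bits 12 14 -> bits=00000010010010110101
insert 'dog' would touch bits 1 9; currently bit1=0, bit9=1
Bits that are 0 among those (would change 0->1): 1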